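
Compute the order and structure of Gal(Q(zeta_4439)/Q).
|Gal(Q(zeta_4439)/Q)| = phi(4439) = 4224; group ≅ (Z/4439Z)^* ≅ Z/22Z × Z/192Z

The n-th cyclotomic polynomial Φ_4439(x) is the minimal polynomial of zeta_4439 over Q and has degree phi(4439) = 4224. So Q(zeta_4439) is a degree-4224 Galois extension with Galois group (Z/4439Z)^*. By CRT, (Z/4439Z)^* ≅ (Z/23Z)^* × (Z/193Z)^*. Each prime-power unit group is (Z/23Z)^* ≅ Z/22Z; (Z/193Z)^* ≅ Z/192Z. Hence Gal(Q(zeta_4439)/Q) ≅ Z/22Z × Z/192Z.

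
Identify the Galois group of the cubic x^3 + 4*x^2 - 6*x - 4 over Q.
Gal(K/Q) = S_3 (symmetric group of order 6)

Compute the discriminant of x^3 + (4)*x^2 + (-6)*x + (-4): Δ = 3760. Since Δ is not a rational square, the Galois group is not contained in A_3; it must be the full S_3 (irreducibility of the cubic rules out anything smaller).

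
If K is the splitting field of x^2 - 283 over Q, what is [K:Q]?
[K:Q] = 2

The polynomial x^2 - 283 is irreducible over Q since 283 is not a perfect square. Its splitting field is Q(sqrt(283)), which has degree 2 over Q.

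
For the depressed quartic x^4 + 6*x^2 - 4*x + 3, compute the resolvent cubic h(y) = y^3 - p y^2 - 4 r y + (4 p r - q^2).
h(y) = y^3 - 6*y^2 - 12*y + 56

Identify coefficients: p = 6, q = -4, r = 3.
Plug into h(y) = y^3 - p y^2 - 4 r y + (4 p r - q^2):
  h(y) = y^3 - (6) y^2 - 4*(3) y + (4*(6)*(3) - (-4)^2)
       = y^3 + (-6) y^2 + (-12) y + (56).
Simplifying: h(y) = y^3 - 6*y^2 - 12*y + 56.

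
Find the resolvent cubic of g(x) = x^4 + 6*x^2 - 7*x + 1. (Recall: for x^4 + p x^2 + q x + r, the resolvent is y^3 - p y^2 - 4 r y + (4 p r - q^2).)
h(y) = y^3 - 6*y^2 - 4*y - 25

Identify coefficients: p = 6, q = -7, r = 1.
Plug into h(y) = y^3 - p y^2 - 4 r y + (4 p r - q^2):
  h(y) = y^3 - (6) y^2 - 4*(1) y + (4*(6)*(1) - (-7)^2)
       = y^3 + (-6) y^2 + (-4) y + (-25).
Simplifying: h(y) = y^3 - 6*y^2 - 4*y - 25.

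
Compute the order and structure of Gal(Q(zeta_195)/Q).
|Gal(Q(zeta_195)/Q)| = phi(195) = 96; group ≅ (Z/195Z)^* ≅ Z/2Z × Z/4Z × Z/12Z

The n-th cyclotomic polynomial Φ_195(x) is the minimal polynomial of zeta_195 over Q and has degree phi(195) = 96. So Q(zeta_195) is a degree-96 Galois extension with Galois group (Z/195Z)^*. By CRT, (Z/195Z)^* ≅ (Z/3Z)^* × (Z/5Z)^* × (Z/13Z)^*. Each prime-power unit group is (Z/3Z)^* ≅ Z/2Z; (Z/5Z)^* ≅ Z/4Z; (Z/13Z)^* ≅ Z/12Z. Hence Gal(Q(zeta_195)/Q) ≅ Z/2Z × Z/4Z × Z/12Z.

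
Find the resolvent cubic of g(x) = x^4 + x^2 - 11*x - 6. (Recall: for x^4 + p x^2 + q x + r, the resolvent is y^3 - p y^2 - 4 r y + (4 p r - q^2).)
h(y) = y^3 - y^2 + 24*y - 145

Identify coefficients: p = 1, q = -11, r = -6.
Plug into h(y) = y^3 - p y^2 - 4 r y + (4 p r - q^2):
  h(y) = y^3 - (1) y^2 - 4*(-6) y + (4*(1)*(-6) - (-11)^2)
       = y^3 + (-1) y^2 + (24) y + (-145).
Simplifying: h(y) = y^3 - y^2 + 24*y - 145.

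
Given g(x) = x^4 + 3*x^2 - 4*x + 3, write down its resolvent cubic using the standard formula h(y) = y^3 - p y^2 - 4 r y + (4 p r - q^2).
h(y) = y^3 - 3*y^2 - 12*y + 20

Identify coefficients: p = 3, q = -4, r = 3.
Plug into h(y) = y^3 - p y^2 - 4 r y + (4 p r - q^2):
  h(y) = y^3 - (3) y^2 - 4*(3) y + (4*(3)*(3) - (-4)^2)
       = y^3 + (-3) y^2 + (-12) y + (20).
Simplifying: h(y) = y^3 - 3*y^2 - 12*y + 20.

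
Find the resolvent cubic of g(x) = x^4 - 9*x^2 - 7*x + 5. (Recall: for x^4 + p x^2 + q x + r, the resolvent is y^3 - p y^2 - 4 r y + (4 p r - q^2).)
h(y) = y^3 + 9*y^2 - 20*y - 229

Identify coefficients: p = -9, q = -7, r = 5.
Plug into h(y) = y^3 - p y^2 - 4 r y + (4 p r - q^2):
  h(y) = y^3 - (-9) y^2 - 4*(5) y + (4*(-9)*(5) - (-7)^2)
       = y^3 + (9) y^2 + (-20) y + (-229).
Simplifying: h(y) = y^3 + 9*y^2 - 20*y - 229.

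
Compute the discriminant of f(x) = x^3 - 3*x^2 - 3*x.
Δ = 189

For x^3 + a x^2 + b x + c the discriminant is Δ = 18 a b c - 4 a^3 c + a^2 b^2 - 4 b^3 - 27 c^2.
Plug a = -3, b = -3, c = 0:
  18*(-3)*(-3)*(0) - 4*(-3)^3*(0) + (-3)^2*(-3)^2 - 4*(-3)^3 - 27*(0)^2
  = 0 + (0) + 81 + (108) + (0)
  = 189.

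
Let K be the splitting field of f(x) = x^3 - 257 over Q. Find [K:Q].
[K:Q] = 6

x^3 - 257 has one real root r = 257^(1/3) and two complex roots r*zeta_3, r*zeta_3^2 where zeta_3 = e^(2*pi*i/3). The splitting field is Q(r, zeta_3). [Q(r):Q] = 3 and [Q(zeta_3):Q] = 2 with gcd = 1, so [Q(r, zeta_3):Q] = 3 * 2 = 6.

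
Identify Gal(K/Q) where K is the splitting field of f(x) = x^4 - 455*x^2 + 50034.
Gal(K/Q) = V_4 (Klein four-group, Z/2Z × Z/2Z)

f factors as (x^2 - 186)(x^2 - 269), so the splitting field is K = Q(sqrt(186), sqrt(269)). The elements 186, 269, 50034 are all non-squares in Q, so sqrt(186) and sqrt(269) generate independent quadratic extensions. Thus [K:Q] = 4 and Gal(K/Q) is generated by the two order-2 automorphisms sqrt(186) ↦ -sqrt(186) and sqrt(269) ↦ -sqrt(269), giving V_4.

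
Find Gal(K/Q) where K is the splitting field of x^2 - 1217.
Gal(K/Q) = Z/2Z (cyclic of order 2)

x^2 - 1217 is irreducible over Q since 1217 is not a rational square. The splitting field Q(sqrt(1217)) has degree 2 over Q, and its unique nontrivial automorphism is sqrt(1217) ↦ -sqrt(1217). Hence Gal(Q(sqrt(1217))/Q) = Z/2Z.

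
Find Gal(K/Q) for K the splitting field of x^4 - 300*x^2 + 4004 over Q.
Gal(K/Q) = V_4 (Klein four-group, Z/2Z × Z/2Z)

f factors as (x^2 - 286)(x^2 - 14), so the splitting field is K = Q(sqrt(286), sqrt(14)). The elements 286, 14, 4004 are all non-squares in Q, so sqrt(286) and sqrt(14) generate independent quadratic extensions. Thus [K:Q] = 4 and Gal(K/Q) is generated by the two order-2 automorphisms sqrt(286) ↦ -sqrt(286) and sqrt(14) ↦ -sqrt(14), giving V_4.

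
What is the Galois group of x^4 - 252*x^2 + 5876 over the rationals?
Gal(K/Q) = V_4 (Klein four-group, Z/2Z × Z/2Z)

f factors as (x^2 - 226)(x^2 - 26), so the splitting field is K = Q(sqrt(226), sqrt(26)). The elements 226, 26, 5876 are all non-squares in Q, so sqrt(226) and sqrt(26) generate independent quadratic extensions. Thus [K:Q] = 4 and Gal(K/Q) is generated by the two order-2 automorphisms sqrt(226) ↦ -sqrt(226) and sqrt(26) ↦ -sqrt(26), giving V_4.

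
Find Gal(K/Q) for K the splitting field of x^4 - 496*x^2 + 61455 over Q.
Gal(K/Q) = V_4 (Klein four-group, Z/2Z × Z/2Z)

f factors as (x^2 - 255)(x^2 - 241), so the splitting field is K = Q(sqrt(255), sqrt(241)). The elements 255, 241, 61455 are all non-squares in Q, so sqrt(255) and sqrt(241) generate independent quadratic extensions. Thus [K:Q] = 4 and Gal(K/Q) is generated by the two order-2 automorphisms sqrt(255) ↦ -sqrt(255) and sqrt(241) ↦ -sqrt(241), giving V_4.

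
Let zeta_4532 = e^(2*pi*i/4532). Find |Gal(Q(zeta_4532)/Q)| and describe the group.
|Gal(Q(zeta_4532)/Q)| = phi(4532) = 2040; group ≅ (Z/4532Z)^* ≅ Z/2Z × Z/10Z × Z/102Z

The n-th cyclotomic polynomial Φ_4532(x) is the minimal polynomial of zeta_4532 over Q and has degree phi(4532) = 2040. So Q(zeta_4532) is a degree-2040 Galois extension with Galois group (Z/4532Z)^*. By CRT, (Z/4532Z)^* ≅ (Z/4Z)^* × (Z/11Z)^* × (Z/103Z)^*. Each prime-power unit group is (Z/4Z)^* ≅ Z/2Z; (Z/11Z)^* ≅ Z/10Z; (Z/103Z)^* ≅ Z/102Z. Hence Gal(Q(zeta_4532)/Q) ≅ Z/2Z × Z/10Z × Z/102Z.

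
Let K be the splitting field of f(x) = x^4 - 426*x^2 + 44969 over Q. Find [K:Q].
[K:Q] = 4

f factors as (x^2 - 233)(x^2 - 193); the splitting field is K = Q(sqrt(233), sqrt(193)). Since 233, 193, and 44969 are all non-squares in Q, the three subfields Q(sqrt(233)), Q(sqrt(193)), Q(sqrt(44969)) are distinct degree-2 extensions, so [K:Q] = 4 (Klein four Galois group).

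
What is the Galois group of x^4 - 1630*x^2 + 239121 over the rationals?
Gal(K/Q) = Z/2Z (cyclic of order 2)

f factors as (x^2 - 1467)(x^2 - 163), so the splitting field is K = Q(sqrt(1467), sqrt(163)). The squarefree part of 1467 is 163 and the squarefree part of 163 is also 163, so sqrt(1467) and sqrt(163) are both rational multiples of sqrt(163). Hence Q(sqrt(1467)) = Q(sqrt(163)) = Q(sqrt(163)), and the splitting field collapses to a single degree-2 extension with Galois group Z/2Z.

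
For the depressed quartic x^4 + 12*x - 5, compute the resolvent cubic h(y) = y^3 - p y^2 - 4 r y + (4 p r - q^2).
h(y) = y^3 + 20*y - 144

Identify coefficients: p = 0, q = 12, r = -5.
Plug into h(y) = y^3 - p y^2 - 4 r y + (4 p r - q^2):
  h(y) = y^3 - (0) y^2 - 4*(-5) y + (4*(0)*(-5) - (12)^2)
       = y^3 + (0) y^2 + (20) y + (-144).
Simplifying: h(y) = y^3 + 20*y - 144.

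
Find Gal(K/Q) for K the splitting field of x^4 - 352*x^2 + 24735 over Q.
Gal(K/Q) = V_4 (Klein four-group, Z/2Z × Z/2Z)

f factors as (x^2 - 97)(x^2 - 255), so the splitting field is K = Q(sqrt(97), sqrt(255)). The elements 97, 255, 24735 are all non-squares in Q, so sqrt(97) and sqrt(255) generate independent quadratic extensions. Thus [K:Q] = 4 and Gal(K/Q) is generated by the two order-2 automorphisms sqrt(97) ↦ -sqrt(97) and sqrt(255) ↦ -sqrt(255), giving V_4.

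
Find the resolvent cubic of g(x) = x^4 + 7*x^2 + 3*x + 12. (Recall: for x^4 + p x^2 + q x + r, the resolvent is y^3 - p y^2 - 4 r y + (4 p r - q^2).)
h(y) = y^3 - 7*y^2 - 48*y + 327

Identify coefficients: p = 7, q = 3, r = 12.
Plug into h(y) = y^3 - p y^2 - 4 r y + (4 p r - q^2):
  h(y) = y^3 - (7) y^2 - 4*(12) y + (4*(7)*(12) - (3)^2)
       = y^3 + (-7) y^2 + (-48) y + (327).
Simplifying: h(y) = y^3 - 7*y^2 - 48*y + 327.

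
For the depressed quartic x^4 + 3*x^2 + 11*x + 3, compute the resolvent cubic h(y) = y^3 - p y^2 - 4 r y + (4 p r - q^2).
h(y) = y^3 - 3*y^2 - 12*y - 85

Identify coefficients: p = 3, q = 11, r = 3.
Plug into h(y) = y^3 - p y^2 - 4 r y + (4 p r - q^2):
  h(y) = y^3 - (3) y^2 - 4*(3) y + (4*(3)*(3) - (11)^2)
       = y^3 + (-3) y^2 + (-12) y + (-85).
Simplifying: h(y) = y^3 - 3*y^2 - 12*y - 85.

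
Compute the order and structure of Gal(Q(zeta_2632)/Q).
|Gal(Q(zeta_2632)/Q)| = phi(2632) = 1104; group ≅ (Z/2632Z)^* ≅ Z/2Z × Z/2Z × Z/6Z × Z/46Z

The n-th cyclotomic polynomial Φ_2632(x) is the minimal polynomial of zeta_2632 over Q and has degree phi(2632) = 1104. So Q(zeta_2632) is a degree-1104 Galois extension with Galois group (Z/2632Z)^*. By CRT, (Z/2632Z)^* ≅ (Z/8Z)^* × (Z/7Z)^* × (Z/47Z)^*. Each prime-power unit group is (Z/8Z)^* ≅ Z/2Z × Z/2Z; (Z/7Z)^* ≅ Z/6Z; (Z/47Z)^* ≅ Z/46Z. Hence Gal(Q(zeta_2632)/Q) ≅ Z/2Z × Z/2Z × Z/6Z × Z/46Z.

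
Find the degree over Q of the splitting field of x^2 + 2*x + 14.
[K:Q] = 2

The discriminant of x^2 + (2)*x + (14) is b^2 - 4c = 4 - (56) = -52. Since -52 is not a perfect square in Q, the polynomial is irreducible over Q. Its two roots generate a degree-2 extension, so [K:Q] = 2.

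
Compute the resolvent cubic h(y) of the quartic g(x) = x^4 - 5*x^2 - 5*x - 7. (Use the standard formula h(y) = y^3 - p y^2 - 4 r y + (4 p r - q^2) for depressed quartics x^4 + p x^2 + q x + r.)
h(y) = y^3 + 5*y^2 + 28*y + 115

Identify coefficients: p = -5, q = -5, r = -7.
Plug into h(y) = y^3 - p y^2 - 4 r y + (4 p r - q^2):
  h(y) = y^3 - (-5) y^2 - 4*(-7) y + (4*(-5)*(-7) - (-5)^2)
       = y^3 + (5) y^2 + (28) y + (115).
Simplifying: h(y) = y^3 + 5*y^2 + 28*y + 115.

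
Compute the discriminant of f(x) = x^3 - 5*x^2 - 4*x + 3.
Δ = 2993

For x^3 + a x^2 + b x + c the discriminant is Δ = 18 a b c - 4 a^3 c + a^2 b^2 - 4 b^3 - 27 c^2.
Plug a = -5, b = -4, c = 3:
  18*(-5)*(-4)*(3) - 4*(-5)^3*(3) + (-5)^2*(-4)^2 - 4*(-4)^3 - 27*(3)^2
  = 1080 + (1500) + 400 + (256) + (-243)
  = 2993.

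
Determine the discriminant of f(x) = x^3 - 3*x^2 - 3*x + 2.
Δ = 621

For x^3 + a x^2 + b x + c the discriminant is Δ = 18 a b c - 4 a^3 c + a^2 b^2 - 4 b^3 - 27 c^2.
Plug a = -3, b = -3, c = 2:
  18*(-3)*(-3)*(2) - 4*(-3)^3*(2) + (-3)^2*(-3)^2 - 4*(-3)^3 - 27*(2)^2
  = 324 + (216) + 81 + (108) + (-108)
  = 621.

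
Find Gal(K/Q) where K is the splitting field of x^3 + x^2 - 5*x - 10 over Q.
Gal(K/Q) = S_3 (symmetric group of order 6)

Compute the discriminant of x^3 + (1)*x^2 + (-5)*x + (-10): Δ = -1235. Since Δ is not a rational square, the Galois group is not contained in A_3; it must be the full S_3 (irreducibility of the cubic rules out anything smaller).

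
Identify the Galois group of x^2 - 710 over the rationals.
Gal(K/Q) = Z/2Z (cyclic of order 2)

x^2 - 710 is irreducible over Q since 710 is not a rational square. The splitting field Q(sqrt(710)) has degree 2 over Q, and its unique nontrivial automorphism is sqrt(710) ↦ -sqrt(710). Hence Gal(Q(sqrt(710))/Q) = Z/2Z.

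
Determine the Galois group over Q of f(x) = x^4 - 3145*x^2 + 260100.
Gal(K/Q) = Z/2Z (cyclic of order 2)

f factors as (x^2 - 85)(x^2 - 3060), so the splitting field is K = Q(sqrt(85), sqrt(3060)). The squarefree part of 85 is 85 and the squarefree part of 3060 is also 85, so sqrt(85) and sqrt(3060) are both rational multiples of sqrt(85). Hence Q(sqrt(85)) = Q(sqrt(3060)) = Q(sqrt(85)), and the splitting field collapses to a single degree-2 extension with Galois group Z/2Z.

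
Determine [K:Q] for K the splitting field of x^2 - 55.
[K:Q] = 2

The polynomial x^2 - 55 is irreducible over Q since 55 is not a perfect square. Its splitting field is Q(sqrt(55)), which has degree 2 over Q.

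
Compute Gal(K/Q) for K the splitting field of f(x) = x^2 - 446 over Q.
Gal(K/Q) = Z/2Z (cyclic of order 2)

x^2 - 446 is irreducible over Q since 446 is not a rational square. The splitting field Q(sqrt(446)) has degree 2 over Q, and its unique nontrivial automorphism is sqrt(446) ↦ -sqrt(446). Hence Gal(Q(sqrt(446))/Q) = Z/2Z.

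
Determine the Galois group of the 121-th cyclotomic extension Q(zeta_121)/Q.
|Gal(Q(zeta_121)/Q)| = phi(121) = 110; group ≅ (Z/121Z)^* ≅ Z/110Z

The n-th cyclotomic polynomial Φ_121(x) is the minimal polynomial of zeta_121 over Q and has degree phi(121) = 110. So Q(zeta_121) is a degree-110 Galois extension with Galois group (Z/121Z)^*. (Z/121Z)^* is cyclic since 121 is an odd prime power (or 4). Hence Gal(Q(zeta_121)/Q) ≅ Z/110Z.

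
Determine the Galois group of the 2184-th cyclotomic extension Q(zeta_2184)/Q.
|Gal(Q(zeta_2184)/Q)| = phi(2184) = 576; group ≅ (Z/2184Z)^* ≅ Z/2Z × Z/2Z × Z/2Z × Z/6Z × Z/12Z

The n-th cyclotomic polynomial Φ_2184(x) is the minimal polynomial of zeta_2184 over Q and has degree phi(2184) = 576. So Q(zeta_2184) is a degree-576 Galois extension with Galois group (Z/2184Z)^*. By CRT, (Z/2184Z)^* ≅ (Z/8Z)^* × (Z/3Z)^* × (Z/7Z)^* × (Z/13Z)^*. Each prime-power unit group is (Z/8Z)^* ≅ Z/2Z × Z/2Z; (Z/3Z)^* ≅ Z/2Z; (Z/7Z)^* ≅ Z/6Z; (Z/13Z)^* ≅ Z/12Z. Hence Gal(Q(zeta_2184)/Q) ≅ Z/2Z × Z/2Z × Z/2Z × Z/6Z × Z/12Z.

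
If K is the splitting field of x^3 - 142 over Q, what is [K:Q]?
[K:Q] = 6

x^3 - 142 has one real root r = 142^(1/3) and two complex roots r*zeta_3, r*zeta_3^2 where zeta_3 = e^(2*pi*i/3). The splitting field is Q(r, zeta_3). [Q(r):Q] = 3 and [Q(zeta_3):Q] = 2 with gcd = 1, so [Q(r, zeta_3):Q] = 3 * 2 = 6.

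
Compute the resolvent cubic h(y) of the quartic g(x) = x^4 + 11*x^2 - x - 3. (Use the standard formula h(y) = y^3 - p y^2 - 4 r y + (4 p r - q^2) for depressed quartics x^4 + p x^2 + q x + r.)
h(y) = y^3 - 11*y^2 + 12*y - 133

Identify coefficients: p = 11, q = -1, r = -3.
Plug into h(y) = y^3 - p y^2 - 4 r y + (4 p r - q^2):
  h(y) = y^3 - (11) y^2 - 4*(-3) y + (4*(11)*(-3) - (-1)^2)
       = y^3 + (-11) y^2 + (12) y + (-133).
Simplifying: h(y) = y^3 - 11*y^2 + 12*y - 133.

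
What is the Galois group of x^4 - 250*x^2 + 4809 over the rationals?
Gal(K/Q) = V_4 (Klein four-group, Z/2Z × Z/2Z)

f factors as (x^2 - 21)(x^2 - 229), so the splitting field is K = Q(sqrt(21), sqrt(229)). The elements 21, 229, 4809 are all non-squares in Q, so sqrt(21) and sqrt(229) generate independent quadratic extensions. Thus [K:Q] = 4 and Gal(K/Q) is generated by the two order-2 automorphisms sqrt(21) ↦ -sqrt(21) and sqrt(229) ↦ -sqrt(229), giving V_4.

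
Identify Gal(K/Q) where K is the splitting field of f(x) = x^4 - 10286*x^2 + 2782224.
Gal(K/Q) = Z/2Z (cyclic of order 2)

f factors as (x^2 - 278)(x^2 - 10008), so the splitting field is K = Q(sqrt(278), sqrt(10008)). The squarefree part of 278 is 278 and the squarefree part of 10008 is also 278, so sqrt(278) and sqrt(10008) are both rational multiples of sqrt(278). Hence Q(sqrt(278)) = Q(sqrt(10008)) = Q(sqrt(278)), and the splitting field collapses to a single degree-2 extension with Galois group Z/2Z.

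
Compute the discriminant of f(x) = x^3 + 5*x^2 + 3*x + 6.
Δ = -2235

For x^3 + a x^2 + b x + c the discriminant is Δ = 18 a b c - 4 a^3 c + a^2 b^2 - 4 b^3 - 27 c^2.
Plug a = 5, b = 3, c = 6:
  18*(5)*(3)*(6) - 4*(5)^3*(6) + (5)^2*(3)^2 - 4*(3)^3 - 27*(6)^2
  = 1620 + (-3000) + 225 + (-108) + (-972)
  = -2235.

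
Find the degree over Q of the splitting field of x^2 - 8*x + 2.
[K:Q] = 2

The discriminant of x^2 + (-8)*x + (2) is b^2 - 4c = 64 - (8) = 56. Since 56 is not a perfect square in Q, the polynomial is irreducible over Q. Its two roots generate a degree-2 extension, so [K:Q] = 2.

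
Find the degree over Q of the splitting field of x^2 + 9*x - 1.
[K:Q] = 2

The discriminant of x^2 + (9)*x + (-1) is b^2 - 4c = 81 - (-4) = 85. Since 85 is not a perfect square in Q, the polynomial is irreducible over Q. Its two roots generate a degree-2 extension, so [K:Q] = 2.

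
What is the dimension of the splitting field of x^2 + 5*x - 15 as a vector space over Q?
[K:Q] = 2

The discriminant of x^2 + (5)*x + (-15) is b^2 - 4c = 25 - (-60) = 85. Since 85 is not a perfect square in Q, the polynomial is irreducible over Q. Its two roots generate a degree-2 extension, so [K:Q] = 2.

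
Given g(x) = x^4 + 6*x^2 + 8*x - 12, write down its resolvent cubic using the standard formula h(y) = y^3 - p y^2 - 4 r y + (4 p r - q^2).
h(y) = y^3 - 6*y^2 + 48*y - 352

Identify coefficients: p = 6, q = 8, r = -12.
Plug into h(y) = y^3 - p y^2 - 4 r y + (4 p r - q^2):
  h(y) = y^3 - (6) y^2 - 4*(-12) y + (4*(6)*(-12) - (8)^2)
       = y^3 + (-6) y^2 + (48) y + (-352).
Simplifying: h(y) = y^3 - 6*y^2 + 48*y - 352.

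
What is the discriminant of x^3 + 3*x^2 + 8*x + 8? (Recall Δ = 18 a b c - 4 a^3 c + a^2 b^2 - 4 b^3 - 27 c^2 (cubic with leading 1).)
Δ = -608

For x^3 + a x^2 + b x + c the discriminant is Δ = 18 a b c - 4 a^3 c + a^2 b^2 - 4 b^3 - 27 c^2.
Plug a = 3, b = 8, c = 8:
  18*(3)*(8)*(8) - 4*(3)^3*(8) + (3)^2*(8)^2 - 4*(8)^3 - 27*(8)^2
  = 3456 + (-864) + 576 + (-2048) + (-1728)
  = -608.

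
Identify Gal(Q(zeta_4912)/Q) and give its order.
|Gal(Q(zeta_4912)/Q)| = phi(4912) = 2448; group ≅ (Z/4912Z)^* ≅ Z/2Z × Z/4Z × Z/306Z

The n-th cyclotomic polynomial Φ_4912(x) is the minimal polynomial of zeta_4912 over Q and has degree phi(4912) = 2448. So Q(zeta_4912) is a degree-2448 Galois extension with Galois group (Z/4912Z)^*. By CRT, (Z/4912Z)^* ≅ (Z/16Z)^* × (Z/307Z)^*. Each prime-power unit group is (Z/16Z)^* ≅ Z/2Z × Z/4Z; (Z/307Z)^* ≅ Z/306Z. Hence Gal(Q(zeta_4912)/Q) ≅ Z/2Z × Z/4Z × Z/306Z.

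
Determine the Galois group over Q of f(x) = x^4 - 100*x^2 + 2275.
Gal(K/Q) = V_4 (Klein four-group, Z/2Z × Z/2Z)

f factors as (x^2 - 65)(x^2 - 35), so the splitting field is K = Q(sqrt(65), sqrt(35)). The elements 65, 35, 2275 are all non-squares in Q, so sqrt(65) and sqrt(35) generate independent quadratic extensions. Thus [K:Q] = 4 and Gal(K/Q) is generated by the two order-2 automorphisms sqrt(65) ↦ -sqrt(65) and sqrt(35) ↦ -sqrt(35), giving V_4.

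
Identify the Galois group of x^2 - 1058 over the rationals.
Gal(K/Q) = Z/2Z (cyclic of order 2)

x^2 - 1058 is irreducible over Q since 1058 is not a rational square. The splitting field Q(sqrt(1058)) has degree 2 over Q, and its unique nontrivial automorphism is sqrt(1058) ↦ -sqrt(1058). Hence Gal(Q(sqrt(1058))/Q) = Z/2Z.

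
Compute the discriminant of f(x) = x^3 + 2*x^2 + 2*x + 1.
Δ = -3

For x^3 + a x^2 + b x + c the discriminant is Δ = 18 a b c - 4 a^3 c + a^2 b^2 - 4 b^3 - 27 c^2.
Plug a = 2, b = 2, c = 1:
  18*(2)*(2)*(1) - 4*(2)^3*(1) + (2)^2*(2)^2 - 4*(2)^3 - 27*(1)^2
  = 72 + (-32) + 16 + (-32) + (-27)
  = -3.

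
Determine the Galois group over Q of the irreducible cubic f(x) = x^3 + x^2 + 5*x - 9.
Gal(K/Q) = S_3 (symmetric group of order 6)

Compute the discriminant of x^3 + (1)*x^2 + (5)*x + (-9): Δ = -3436. Since Δ is not a rational square, the Galois group is not contained in A_3; it must be the full S_3 (irreducibility of the cubic rules out anything smaller).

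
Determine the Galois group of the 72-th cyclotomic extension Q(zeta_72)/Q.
|Gal(Q(zeta_72)/Q)| = phi(72) = 24; group ≅ (Z/72Z)^* ≅ Z/2Z × Z/2Z × Z/6Z

The n-th cyclotomic polynomial Φ_72(x) is the minimal polynomial of zeta_72 over Q and has degree phi(72) = 24. So Q(zeta_72) is a degree-24 Galois extension with Galois group (Z/72Z)^*. By CRT, (Z/72Z)^* ≅ (Z/8Z)^* × (Z/9Z)^*. Each prime-power unit group is (Z/8Z)^* ≅ Z/2Z × Z/2Z; (Z/9Z)^* ≅ Z/6Z. Hence Gal(Q(zeta_72)/Q) ≅ Z/2Z × Z/2Z × Z/6Z.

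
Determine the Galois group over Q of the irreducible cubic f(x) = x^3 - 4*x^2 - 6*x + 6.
Gal(K/Q) = S_3 (symmetric group of order 6)

Compute the discriminant of x^3 + (-4)*x^2 + (-6)*x + (6): Δ = 4596. Since Δ is not a rational square, the Galois group is not contained in A_3; it must be the full S_3 (irreducibility of the cubic rules out anything smaller).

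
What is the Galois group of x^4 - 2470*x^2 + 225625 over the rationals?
Gal(K/Q) = Z/2Z (cyclic of order 2)

f factors as (x^2 - 95)(x^2 - 2375), so the splitting field is K = Q(sqrt(95), sqrt(2375)). The squarefree part of 95 is 95 and the squarefree part of 2375 is also 95, so sqrt(95) and sqrt(2375) are both rational multiples of sqrt(95). Hence Q(sqrt(95)) = Q(sqrt(2375)) = Q(sqrt(95)), and the splitting field collapses to a single degree-2 extension with Galois group Z/2Z.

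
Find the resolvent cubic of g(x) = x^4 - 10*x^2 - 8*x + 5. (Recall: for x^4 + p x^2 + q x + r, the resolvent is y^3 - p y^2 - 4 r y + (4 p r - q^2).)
h(y) = y^3 + 10*y^2 - 20*y - 264

Identify coefficients: p = -10, q = -8, r = 5.
Plug into h(y) = y^3 - p y^2 - 4 r y + (4 p r - q^2):
  h(y) = y^3 - (-10) y^2 - 4*(5) y + (4*(-10)*(5) - (-8)^2)
       = y^3 + (10) y^2 + (-20) y + (-264).
Simplifying: h(y) = y^3 + 10*y^2 - 20*y - 264.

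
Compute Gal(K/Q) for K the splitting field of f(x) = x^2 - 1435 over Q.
Gal(K/Q) = Z/2Z (cyclic of order 2)

x^2 - 1435 is irreducible over Q since 1435 is not a rational square. The splitting field Q(sqrt(1435)) has degree 2 over Q, and its unique nontrivial automorphism is sqrt(1435) ↦ -sqrt(1435). Hence Gal(Q(sqrt(1435))/Q) = Z/2Z.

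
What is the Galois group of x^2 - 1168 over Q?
Gal(K/Q) = Z/2Z (cyclic of order 2)

x^2 - 1168 is irreducible over Q since 1168 is not a rational square. The splitting field Q(sqrt(1168)) has degree 2 over Q, and its unique nontrivial automorphism is sqrt(1168) ↦ -sqrt(1168). Hence Gal(Q(sqrt(1168))/Q) = Z/2Z.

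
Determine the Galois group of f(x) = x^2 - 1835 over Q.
Gal(K/Q) = Z/2Z (cyclic of order 2)

x^2 - 1835 is irreducible over Q since 1835 is not a rational square. The splitting field Q(sqrt(1835)) has degree 2 over Q, and its unique nontrivial automorphism is sqrt(1835) ↦ -sqrt(1835). Hence Gal(Q(sqrt(1835))/Q) = Z/2Z.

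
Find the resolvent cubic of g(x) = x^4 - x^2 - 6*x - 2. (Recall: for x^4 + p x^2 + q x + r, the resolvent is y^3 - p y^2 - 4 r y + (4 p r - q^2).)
h(y) = y^3 + y^2 + 8*y - 28

Identify coefficients: p = -1, q = -6, r = -2.
Plug into h(y) = y^3 - p y^2 - 4 r y + (4 p r - q^2):
  h(y) = y^3 - (-1) y^2 - 4*(-2) y + (4*(-1)*(-2) - (-6)^2)
       = y^3 + (1) y^2 + (8) y + (-28).
Simplifying: h(y) = y^3 + y^2 + 8*y - 28.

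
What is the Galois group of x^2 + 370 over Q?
Gal(K/Q) = Z/2Z (cyclic of order 2)

x^2 + 370 is irreducible over Q since -370 is not a rational square. The splitting field Q(sqrt(-370)) has degree 2 over Q, and its unique nontrivial automorphism is sqrt(-370) ↦ -sqrt(-370). Hence Gal(Q(sqrt(-370))/Q) = Z/2Z.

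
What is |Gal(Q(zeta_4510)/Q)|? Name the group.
|Gal(Q(zeta_4510)/Q)| = phi(4510) = 1600; group ≅ (Z/4510Z)^* ≅ Z/4Z × Z/10Z × Z/40Z

The n-th cyclotomic polynomial Φ_4510(x) is the minimal polynomial of zeta_4510 over Q and has degree phi(4510) = 1600. So Q(zeta_4510) is a degree-1600 Galois extension with Galois group (Z/4510Z)^*. By CRT, (Z/4510Z)^* ≅ (Z/2Z)^* × (Z/5Z)^* × (Z/11Z)^* × (Z/41Z)^*. Each prime-power unit group is (Z/2Z)^* ≅ trivial group (order 1); (Z/5Z)^* ≅ Z/4Z; (Z/11Z)^* ≅ Z/10Z; (Z/41Z)^* ≅ Z/40Z. Hence Gal(Q(zeta_4510)/Q) ≅ Z/4Z × Z/10Z × Z/40Z.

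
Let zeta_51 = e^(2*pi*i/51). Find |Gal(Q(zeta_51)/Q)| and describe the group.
|Gal(Q(zeta_51)/Q)| = phi(51) = 32; group ≅ (Z/51Z)^* ≅ Z/2Z × Z/16Z

The n-th cyclotomic polynomial Φ_51(x) is the minimal polynomial of zeta_51 over Q and has degree phi(51) = 32. So Q(zeta_51) is a degree-32 Galois extension with Galois group (Z/51Z)^*. By CRT, (Z/51Z)^* ≅ (Z/3Z)^* × (Z/17Z)^*. Each prime-power unit group is (Z/3Z)^* ≅ Z/2Z; (Z/17Z)^* ≅ Z/16Z. Hence Gal(Q(zeta_51)/Q) ≅ Z/2Z × Z/16Z.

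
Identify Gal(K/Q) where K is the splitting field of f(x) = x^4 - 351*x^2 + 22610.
Gal(K/Q) = V_4 (Klein four-group, Z/2Z × Z/2Z)

f factors as (x^2 - 85)(x^2 - 266), so the splitting field is K = Q(sqrt(85), sqrt(266)). The elements 85, 266, 22610 are all non-squares in Q, so sqrt(85) and sqrt(266) generate independent quadratic extensions. Thus [K:Q] = 4 and Gal(K/Q) is generated by the two order-2 automorphisms sqrt(85) ↦ -sqrt(85) and sqrt(266) ↦ -sqrt(266), giving V_4.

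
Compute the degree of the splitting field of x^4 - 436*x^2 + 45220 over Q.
[K:Q] = 4

f factors as (x^2 - 266)(x^2 - 170); the splitting field is K = Q(sqrt(266), sqrt(170)). Since 266, 170, and 45220 are all non-squares in Q, the three subfields Q(sqrt(266)), Q(sqrt(170)), Q(sqrt(45220)) are distinct degree-2 extensions, so [K:Q] = 4 (Klein four Galois group).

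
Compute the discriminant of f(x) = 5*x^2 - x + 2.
Δ = -39

For a quadratic a x^2 + b x + c the discriminant is Δ = b^2 - 4ac = (-1)^2 - 4*(5)*(2) = 1 - (40) = -39.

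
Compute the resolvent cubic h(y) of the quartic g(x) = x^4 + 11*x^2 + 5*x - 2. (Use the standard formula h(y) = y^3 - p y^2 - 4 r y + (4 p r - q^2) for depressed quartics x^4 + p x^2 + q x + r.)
h(y) = y^3 - 11*y^2 + 8*y - 113

Identify coefficients: p = 11, q = 5, r = -2.
Plug into h(y) = y^3 - p y^2 - 4 r y + (4 p r - q^2):
  h(y) = y^3 - (11) y^2 - 4*(-2) y + (4*(11)*(-2) - (5)^2)
       = y^3 + (-11) y^2 + (8) y + (-113).
Simplifying: h(y) = y^3 - 11*y^2 + 8*y - 113.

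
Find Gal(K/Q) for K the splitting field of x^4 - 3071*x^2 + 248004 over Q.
Gal(K/Q) = Z/2Z (cyclic of order 2)

f factors as (x^2 - 2988)(x^2 - 83), so the splitting field is K = Q(sqrt(2988), sqrt(83)). The squarefree part of 2988 is 83 and the squarefree part of 83 is also 83, so sqrt(2988) and sqrt(83) are both rational multiples of sqrt(83). Hence Q(sqrt(2988)) = Q(sqrt(83)) = Q(sqrt(83)), and the splitting field collapses to a single degree-2 extension with Galois group Z/2Z.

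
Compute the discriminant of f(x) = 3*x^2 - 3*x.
Δ = 9

For a quadratic a x^2 + b x + c the discriminant is Δ = b^2 - 4ac = (-3)^2 - 4*(3)*(0) = 9 - (0) = 9.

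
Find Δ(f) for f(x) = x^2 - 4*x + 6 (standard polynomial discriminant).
Δ = -8

For a quadratic a x^2 + b x + c the discriminant is Δ = b^2 - 4ac = (-4)^2 - 4*(1)*(6) = 16 - (24) = -8.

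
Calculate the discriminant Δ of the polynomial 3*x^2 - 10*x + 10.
Δ = -20

For a quadratic a x^2 + b x + c the discriminant is Δ = b^2 - 4ac = (-10)^2 - 4*(3)*(10) = 100 - (120) = -20.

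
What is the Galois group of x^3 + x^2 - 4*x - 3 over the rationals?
Gal(K/Q) = S_3 (symmetric group of order 6)

Compute the discriminant of x^3 + (1)*x^2 + (-4)*x + (-3): Δ = 257. Since Δ is not a rational square, the Galois group is not contained in A_3; it must be the full S_3 (irreducibility of the cubic rules out anything smaller).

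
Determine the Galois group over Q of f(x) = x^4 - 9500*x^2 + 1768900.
Gal(K/Q) = Z/2Z (cyclic of order 2)

f factors as (x^2 - 9310)(x^2 - 190), so the splitting field is K = Q(sqrt(9310), sqrt(190)). The squarefree part of 9310 is 190 and the squarefree part of 190 is also 190, so sqrt(9310) and sqrt(190) are both rational multiples of sqrt(190). Hence Q(sqrt(9310)) = Q(sqrt(190)) = Q(sqrt(190)), and the splitting field collapses to a single degree-2 extension with Galois group Z/2Z.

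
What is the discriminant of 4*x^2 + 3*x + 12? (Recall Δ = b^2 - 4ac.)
Δ = -183

For a quadratic a x^2 + b x + c the discriminant is Δ = b^2 - 4ac = (3)^2 - 4*(4)*(12) = 9 - (192) = -183.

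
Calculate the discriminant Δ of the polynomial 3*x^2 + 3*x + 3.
Δ = -27

For a quadratic a x^2 + b x + c the discriminant is Δ = b^2 - 4ac = (3)^2 - 4*(3)*(3) = 9 - (36) = -27.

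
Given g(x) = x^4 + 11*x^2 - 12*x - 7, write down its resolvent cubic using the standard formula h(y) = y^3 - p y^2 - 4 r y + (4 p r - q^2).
h(y) = y^3 - 11*y^2 + 28*y - 452

Identify coefficients: p = 11, q = -12, r = -7.
Plug into h(y) = y^3 - p y^2 - 4 r y + (4 p r - q^2):
  h(y) = y^3 - (11) y^2 - 4*(-7) y + (4*(11)*(-7) - (-12)^2)
       = y^3 + (-11) y^2 + (28) y + (-452).
Simplifying: h(y) = y^3 - 11*y^2 + 28*y - 452.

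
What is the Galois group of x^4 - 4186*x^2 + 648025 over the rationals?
Gal(K/Q) = Z/2Z (cyclic of order 2)

f factors as (x^2 - 161)(x^2 - 4025), so the splitting field is K = Q(sqrt(161), sqrt(4025)). The squarefree part of 161 is 161 and the squarefree part of 4025 is also 161, so sqrt(161) and sqrt(4025) are both rational multiples of sqrt(161). Hence Q(sqrt(161)) = Q(sqrt(4025)) = Q(sqrt(161)), and the splitting field collapses to a single degree-2 extension with Galois group Z/2Z.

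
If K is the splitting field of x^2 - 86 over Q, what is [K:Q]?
[K:Q] = 2

The polynomial x^2 - 86 is irreducible over Q since 86 is not a perfect square. Its splitting field is Q(sqrt(86)), which has degree 2 over Q.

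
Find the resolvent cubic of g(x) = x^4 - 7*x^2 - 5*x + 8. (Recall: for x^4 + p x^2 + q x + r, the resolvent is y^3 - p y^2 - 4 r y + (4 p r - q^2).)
h(y) = y^3 + 7*y^2 - 32*y - 249

Identify coefficients: p = -7, q = -5, r = 8.
Plug into h(y) = y^3 - p y^2 - 4 r y + (4 p r - q^2):
  h(y) = y^3 - (-7) y^2 - 4*(8) y + (4*(-7)*(8) - (-5)^2)
       = y^3 + (7) y^2 + (-32) y + (-249).
Simplifying: h(y) = y^3 + 7*y^2 - 32*y - 249.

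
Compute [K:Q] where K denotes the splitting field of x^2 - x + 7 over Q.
[K:Q] = 2

The discriminant of x^2 + (-1)*x + (7) is b^2 - 4c = 1 - (28) = -27. Since -27 is not a perfect square in Q, the polynomial is irreducible over Q. Its two roots generate a degree-2 extension, so [K:Q] = 2.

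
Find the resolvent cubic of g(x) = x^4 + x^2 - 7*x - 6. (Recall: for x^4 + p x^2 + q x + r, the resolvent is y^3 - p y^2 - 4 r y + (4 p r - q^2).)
h(y) = y^3 - y^2 + 24*y - 73

Identify coefficients: p = 1, q = -7, r = -6.
Plug into h(y) = y^3 - p y^2 - 4 r y + (4 p r - q^2):
  h(y) = y^3 - (1) y^2 - 4*(-6) y + (4*(1)*(-6) - (-7)^2)
       = y^3 + (-1) y^2 + (24) y + (-73).
Simplifying: h(y) = y^3 - y^2 + 24*y - 73.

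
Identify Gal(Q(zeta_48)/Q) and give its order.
|Gal(Q(zeta_48)/Q)| = phi(48) = 16; group ≅ (Z/48Z)^* ≅ Z/2Z × Z/2Z × Z/4Z

The n-th cyclotomic polynomial Φ_48(x) is the minimal polynomial of zeta_48 over Q and has degree phi(48) = 16. So Q(zeta_48) is a degree-16 Galois extension with Galois group (Z/48Z)^*. By CRT, (Z/48Z)^* ≅ (Z/16Z)^* × (Z/3Z)^*. Each prime-power unit group is (Z/16Z)^* ≅ Z/2Z × Z/4Z; (Z/3Z)^* ≅ Z/2Z. Hence Gal(Q(zeta_48)/Q) ≅ Z/2Z × Z/2Z × Z/4Z.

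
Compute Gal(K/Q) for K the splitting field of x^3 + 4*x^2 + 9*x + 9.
Gal(K/Q) = S_3 (symmetric group of order 6)

Compute the discriminant of x^3 + (4)*x^2 + (9)*x + (9): Δ = -279. Since Δ is not a rational square, the Galois group is not contained in A_3; it must be the full S_3 (irreducibility of the cubic rules out anything smaller).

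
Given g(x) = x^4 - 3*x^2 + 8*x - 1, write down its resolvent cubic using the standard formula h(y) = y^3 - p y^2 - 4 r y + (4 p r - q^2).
h(y) = y^3 + 3*y^2 + 4*y - 52

Identify coefficients: p = -3, q = 8, r = -1.
Plug into h(y) = y^3 - p y^2 - 4 r y + (4 p r - q^2):
  h(y) = y^3 - (-3) y^2 - 4*(-1) y + (4*(-3)*(-1) - (8)^2)
       = y^3 + (3) y^2 + (4) y + (-52).
Simplifying: h(y) = y^3 + 3*y^2 + 4*y - 52.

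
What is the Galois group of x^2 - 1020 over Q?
Gal(K/Q) = Z/2Z (cyclic of order 2)

x^2 - 1020 is irreducible over Q since 1020 is not a rational square. The splitting field Q(sqrt(1020)) has degree 2 over Q, and its unique nontrivial automorphism is sqrt(1020) ↦ -sqrt(1020). Hence Gal(Q(sqrt(1020))/Q) = Z/2Z.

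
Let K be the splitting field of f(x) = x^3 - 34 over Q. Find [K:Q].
[K:Q] = 6

x^3 - 34 has one real root r = 34^(1/3) and two complex roots r*zeta_3, r*zeta_3^2 where zeta_3 = e^(2*pi*i/3). The splitting field is Q(r, zeta_3). [Q(r):Q] = 3 and [Q(zeta_3):Q] = 2 with gcd = 1, so [Q(r, zeta_3):Q] = 3 * 2 = 6.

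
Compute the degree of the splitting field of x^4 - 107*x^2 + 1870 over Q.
[K:Q] = 4

f factors as (x^2 - 22)(x^2 - 85); the splitting field is K = Q(sqrt(22), sqrt(85)). Since 22, 85, and 1870 are all non-squares in Q, the three subfields Q(sqrt(22)), Q(sqrt(85)), Q(sqrt(1870)) are distinct degree-2 extensions, so [K:Q] = 4 (Klein four Galois group).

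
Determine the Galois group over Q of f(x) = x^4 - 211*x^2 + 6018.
Gal(K/Q) = V_4 (Klein four-group, Z/2Z × Z/2Z)

f factors as (x^2 - 177)(x^2 - 34), so the splitting field is K = Q(sqrt(177), sqrt(34)). The elements 177, 34, 6018 are all non-squares in Q, so sqrt(177) and sqrt(34) generate independent quadratic extensions. Thus [K:Q] = 4 and Gal(K/Q) is generated by the two order-2 automorphisms sqrt(177) ↦ -sqrt(177) and sqrt(34) ↦ -sqrt(34), giving V_4.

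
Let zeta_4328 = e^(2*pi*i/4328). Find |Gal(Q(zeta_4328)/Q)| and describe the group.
|Gal(Q(zeta_4328)/Q)| = phi(4328) = 2160; group ≅ (Z/4328Z)^* ≅ Z/2Z × Z/2Z × Z/540Z

The n-th cyclotomic polynomial Φ_4328(x) is the minimal polynomial of zeta_4328 over Q and has degree phi(4328) = 2160. So Q(zeta_4328) is a degree-2160 Galois extension with Galois group (Z/4328Z)^*. By CRT, (Z/4328Z)^* ≅ (Z/8Z)^* × (Z/541Z)^*. Each prime-power unit group is (Z/8Z)^* ≅ Z/2Z × Z/2Z; (Z/541Z)^* ≅ Z/540Z. Hence Gal(Q(zeta_4328)/Q) ≅ Z/2Z × Z/2Z × Z/540Z.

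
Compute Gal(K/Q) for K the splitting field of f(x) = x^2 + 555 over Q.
Gal(K/Q) = Z/2Z (cyclic of order 2)

x^2 + 555 is irreducible over Q since -555 is not a rational square. The splitting field Q(sqrt(-555)) has degree 2 over Q, and its unique nontrivial automorphism is sqrt(-555) ↦ -sqrt(-555). Hence Gal(Q(sqrt(-555))/Q) = Z/2Z.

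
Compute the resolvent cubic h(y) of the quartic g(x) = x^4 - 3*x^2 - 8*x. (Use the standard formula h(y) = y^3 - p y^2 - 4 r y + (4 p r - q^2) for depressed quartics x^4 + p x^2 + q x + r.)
h(y) = y^3 + 3*y^2 - 64

Identify coefficients: p = -3, q = -8, r = 0.
Plug into h(y) = y^3 - p y^2 - 4 r y + (4 p r - q^2):
  h(y) = y^3 - (-3) y^2 - 4*(0) y + (4*(-3)*(0) - (-8)^2)
       = y^3 + (3) y^2 + (0) y + (-64).
Simplifying: h(y) = y^3 + 3*y^2 - 64.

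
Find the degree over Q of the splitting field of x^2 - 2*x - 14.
[K:Q] = 2

The discriminant of x^2 + (-2)*x + (-14) is b^2 - 4c = 4 - (-56) = 60. Since 60 is not a perfect square in Q, the polynomial is irreducible over Q. Its two roots generate a degree-2 extension, so [K:Q] = 2.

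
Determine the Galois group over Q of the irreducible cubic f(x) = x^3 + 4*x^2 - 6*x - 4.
Gal(K/Q) = S_3 (symmetric group of order 6)

Compute the discriminant of x^3 + (4)*x^2 + (-6)*x + (-4): Δ = 3760. Since Δ is not a rational square, the Galois group is not contained in A_3; it must be the full S_3 (irreducibility of the cubic rules out anything smaller).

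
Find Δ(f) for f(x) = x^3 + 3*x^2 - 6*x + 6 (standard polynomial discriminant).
Δ = -2376

For x^3 + a x^2 + b x + c the discriminant is Δ = 18 a b c - 4 a^3 c + a^2 b^2 - 4 b^3 - 27 c^2.
Plug a = 3, b = -6, c = 6:
  18*(3)*(-6)*(6) - 4*(3)^3*(6) + (3)^2*(-6)^2 - 4*(-6)^3 - 27*(6)^2
  = -1944 + (-648) + 324 + (864) + (-972)
  = -2376.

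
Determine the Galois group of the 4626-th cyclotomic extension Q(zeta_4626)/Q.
|Gal(Q(zeta_4626)/Q)| = phi(4626) = 1536; group ≅ (Z/4626Z)^* ≅ Z/6Z × Z/256Z

The n-th cyclotomic polynomial Φ_4626(x) is the minimal polynomial of zeta_4626 over Q and has degree phi(4626) = 1536. So Q(zeta_4626) is a degree-1536 Galois extension with Galois group (Z/4626Z)^*. By CRT, (Z/4626Z)^* ≅ (Z/2Z)^* × (Z/9Z)^* × (Z/257Z)^*. Each prime-power unit group is (Z/2Z)^* ≅ trivial group (order 1); (Z/9Z)^* ≅ Z/6Z; (Z/257Z)^* ≅ Z/256Z. Hence Gal(Q(zeta_4626)/Q) ≅ Z/6Z × Z/256Z.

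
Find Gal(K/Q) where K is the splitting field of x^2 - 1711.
Gal(K/Q) = Z/2Z (cyclic of order 2)

x^2 - 1711 is irreducible over Q since 1711 is not a rational square. The splitting field Q(sqrt(1711)) has degree 2 over Q, and its unique nontrivial automorphism is sqrt(1711) ↦ -sqrt(1711). Hence Gal(Q(sqrt(1711))/Q) = Z/2Z.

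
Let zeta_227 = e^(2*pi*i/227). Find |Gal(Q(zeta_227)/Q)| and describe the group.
|Gal(Q(zeta_227)/Q)| = phi(227) = 226; group ≅ (Z/227Z)^* ≅ Z/226Z

The n-th cyclotomic polynomial Φ_227(x) is the minimal polynomial of zeta_227 over Q and has degree phi(227) = 226. So Q(zeta_227) is a degree-226 Galois extension with Galois group (Z/227Z)^*. (Z/227Z)^* is cyclic since 227 is an odd prime power (or 4). Hence Gal(Q(zeta_227)/Q) ≅ Z/226Z.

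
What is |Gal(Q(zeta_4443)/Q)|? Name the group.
|Gal(Q(zeta_4443)/Q)| = phi(4443) = 2960; group ≅ (Z/4443Z)^* ≅ Z/2Z × Z/1480Z

The n-th cyclotomic polynomial Φ_4443(x) is the minimal polynomial of zeta_4443 over Q and has degree phi(4443) = 2960. So Q(zeta_4443) is a degree-2960 Galois extension with Galois group (Z/4443Z)^*. By CRT, (Z/4443Z)^* ≅ (Z/3Z)^* × (Z/1481Z)^*. Each prime-power unit group is (Z/3Z)^* ≅ Z/2Z; (Z/1481Z)^* ≅ Z/1480Z. Hence Gal(Q(zeta_4443)/Q) ≅ Z/2Z × Z/1480Z.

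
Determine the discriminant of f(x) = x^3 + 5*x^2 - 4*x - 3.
Δ = 2993

For x^3 + a x^2 + b x + c the discriminant is Δ = 18 a b c - 4 a^3 c + a^2 b^2 - 4 b^3 - 27 c^2.
Plug a = 5, b = -4, c = -3:
  18*(5)*(-4)*(-3) - 4*(5)^3*(-3) + (5)^2*(-4)^2 - 4*(-4)^3 - 27*(-3)^2
  = 1080 + (1500) + 400 + (256) + (-243)
  = 2993.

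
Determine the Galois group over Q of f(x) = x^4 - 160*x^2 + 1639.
Gal(K/Q) = V_4 (Klein four-group, Z/2Z × Z/2Z)

f factors as (x^2 - 149)(x^2 - 11), so the splitting field is K = Q(sqrt(149), sqrt(11)). The elements 149, 11, 1639 are all non-squares in Q, so sqrt(149) and sqrt(11) generate independent quadratic extensions. Thus [K:Q] = 4 and Gal(K/Q) is generated by the two order-2 automorphisms sqrt(149) ↦ -sqrt(149) and sqrt(11) ↦ -sqrt(11), giving V_4.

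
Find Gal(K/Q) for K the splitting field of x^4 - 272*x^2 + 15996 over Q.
Gal(K/Q) = V_4 (Klein four-group, Z/2Z × Z/2Z)

f factors as (x^2 - 86)(x^2 - 186), so the splitting field is K = Q(sqrt(86), sqrt(186)). The elements 86, 186, 15996 are all non-squares in Q, so sqrt(86) and sqrt(186) generate independent quadratic extensions. Thus [K:Q] = 4 and Gal(K/Q) is generated by the two order-2 automorphisms sqrt(86) ↦ -sqrt(86) and sqrt(186) ↦ -sqrt(186), giving V_4.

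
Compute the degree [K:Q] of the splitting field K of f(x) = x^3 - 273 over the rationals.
[K:Q] = 6

x^3 - 273 has one real root r = 273^(1/3) and two complex roots r*zeta_3, r*zeta_3^2 where zeta_3 = e^(2*pi*i/3). The splitting field is Q(r, zeta_3). [Q(r):Q] = 3 and [Q(zeta_3):Q] = 2 with gcd = 1, so [Q(r, zeta_3):Q] = 3 * 2 = 6.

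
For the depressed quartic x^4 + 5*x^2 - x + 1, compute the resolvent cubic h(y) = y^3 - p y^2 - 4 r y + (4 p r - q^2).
h(y) = y^3 - 5*y^2 - 4*y + 19

Identify coefficients: p = 5, q = -1, r = 1.
Plug into h(y) = y^3 - p y^2 - 4 r y + (4 p r - q^2):
  h(y) = y^3 - (5) y^2 - 4*(1) y + (4*(5)*(1) - (-1)^2)
       = y^3 + (-5) y^2 + (-4) y + (19).
Simplifying: h(y) = y^3 - 5*y^2 - 4*y + 19.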